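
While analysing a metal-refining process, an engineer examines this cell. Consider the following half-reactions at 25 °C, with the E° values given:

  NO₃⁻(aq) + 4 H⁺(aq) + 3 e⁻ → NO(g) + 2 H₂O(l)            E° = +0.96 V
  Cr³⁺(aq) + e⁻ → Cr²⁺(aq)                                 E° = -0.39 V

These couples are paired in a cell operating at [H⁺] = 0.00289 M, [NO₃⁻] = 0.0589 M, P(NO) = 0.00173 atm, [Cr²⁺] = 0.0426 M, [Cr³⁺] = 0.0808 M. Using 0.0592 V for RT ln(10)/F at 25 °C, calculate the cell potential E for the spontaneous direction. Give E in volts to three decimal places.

NO₃⁻/NO is the cathode (higher E°), Cr³⁺/Cr²⁺ the anode: E°cell = +0.96 − (-0.39) = +1.35 V, n = 3.
Overall: NO₃⁻(aq) + 4 H⁺(aq) + 3 Cr²⁺(aq) → NO(g) + 2 H₂O(l) + 3 Cr³⁺(aq)
Q = P(NO)·[Cr³⁺]^3 / ([NO₃⁻]·[H⁺]^4·[Cr²⁺]^3); log Q = 9.458.
E = E° − (0.0592/n) log Q = +1.35 − (0.0592/3)(9.458) = +1.163 V.

+1.163 V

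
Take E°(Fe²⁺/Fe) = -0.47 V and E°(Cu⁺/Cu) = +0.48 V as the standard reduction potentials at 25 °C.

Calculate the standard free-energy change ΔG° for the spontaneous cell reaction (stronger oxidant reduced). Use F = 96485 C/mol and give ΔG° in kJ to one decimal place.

Cu⁺/Cu (E° = +0.48 V) is the cathode; Fe²⁺/Fe (E° = -0.47 V) is the anode, so E°cell = +0.95 V.
Balancing electrons gives n = 2 (lcm of 1 and 2).
ΔG° = −nFE° = −(2)(96485)(+0.95) = -183,322 J = -183.3 kJ.

-183.3 kJ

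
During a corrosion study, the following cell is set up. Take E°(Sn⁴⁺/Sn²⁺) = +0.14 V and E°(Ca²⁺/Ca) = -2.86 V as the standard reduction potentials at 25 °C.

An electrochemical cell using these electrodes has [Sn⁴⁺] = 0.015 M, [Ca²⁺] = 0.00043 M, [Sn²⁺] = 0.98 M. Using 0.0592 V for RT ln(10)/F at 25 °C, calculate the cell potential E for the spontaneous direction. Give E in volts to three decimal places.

Sn⁴⁺/Sn²⁺ is the cathode (higher E°), Ca²⁺/Ca the anode: E°cell = +0.14 − (-2.86) = +3.00 V, n = 2.
Overall: Sn⁴⁺(aq) + Ca(s) → Sn²⁺(aq) + Ca²⁺(aq)
Q = [Sn²⁺]·[Ca²⁺] / ([Sn⁴⁺]); log Q = -1.551.
E = E° − (0.0592/n) log Q = +3.00 − (0.0592/2)(-1.551) = +3.046 V.

+3.046 V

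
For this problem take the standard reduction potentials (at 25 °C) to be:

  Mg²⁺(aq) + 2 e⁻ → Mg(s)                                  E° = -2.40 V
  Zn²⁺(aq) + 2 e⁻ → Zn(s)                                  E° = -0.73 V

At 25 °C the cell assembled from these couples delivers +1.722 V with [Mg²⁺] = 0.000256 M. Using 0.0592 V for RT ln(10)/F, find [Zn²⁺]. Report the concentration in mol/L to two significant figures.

Zn²⁺/Zn is the cathode, Mg²⁺/Mg the anode: E°cell = +1.67 V, n = 2.
Overall reaction: Zn²⁺(aq) + Mg(s) → Zn(s) + Mg²⁺(aq); Q = [Mg²⁺]^1/[Zn²⁺]^1.
From E = E° − (0.0592/n) log Q: log Q = (E° − E)·n/0.0592 = (+1.67 − (+1.722))·2/0.0592 = -1.7568.
So 1·log[Zn²⁺] = 1·log(0.000256) − log Q = -3.5918 − (-1.7568) = -1.8350; [Zn²⁺] = 10^(-1.8350) ≈ 0.015 M.

0.015 M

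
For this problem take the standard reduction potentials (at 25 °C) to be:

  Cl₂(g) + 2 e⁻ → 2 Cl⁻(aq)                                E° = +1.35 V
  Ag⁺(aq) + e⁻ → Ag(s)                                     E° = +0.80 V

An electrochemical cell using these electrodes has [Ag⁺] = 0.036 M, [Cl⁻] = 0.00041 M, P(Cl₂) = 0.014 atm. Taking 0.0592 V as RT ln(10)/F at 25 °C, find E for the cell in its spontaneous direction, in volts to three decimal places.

+0.781 V

Cl₂/Cl⁻ is the cathode (higher E°), Ag⁺/Ag the anode: E°cell = +1.35 − (+0.80) = +0.55 V, n = 2.
Overall: Cl₂(g) + 2 Ag(s) → 2 Cl⁻(aq) + 2 Ag⁺(aq)
Q = [Cl⁻]^2·[Ag⁺]^2 / (P(Cl₂)); log Q = -7.808.
E = E° − (0.0592/n) log Q = +0.55 − (0.0592/2)(-7.808) = +0.781 V.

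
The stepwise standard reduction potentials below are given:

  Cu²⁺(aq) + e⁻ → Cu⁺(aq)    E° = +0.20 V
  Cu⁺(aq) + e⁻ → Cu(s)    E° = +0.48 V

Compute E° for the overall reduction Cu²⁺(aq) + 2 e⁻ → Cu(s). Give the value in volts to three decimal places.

Adding the free-energy changes (−nFE°) of the two steps gives −n₃FE°₃ = −n₁FE°₁ − n₂FE°₂.
E°₃ = (1×+0.20 + 1×+0.48) / 2 = (+0.680) / 2 = +0.340 V.

+0.340 V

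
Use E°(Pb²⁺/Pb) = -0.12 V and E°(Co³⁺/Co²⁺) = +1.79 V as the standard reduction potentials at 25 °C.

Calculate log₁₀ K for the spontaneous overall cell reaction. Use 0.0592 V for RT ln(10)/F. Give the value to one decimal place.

64.5

Cathode: Co³⁺/Co²⁺; anode: Pb²⁺/Pb. E°cell = +1.91 V, n = 2.
log K = nE°cell / 0.0592 = (2)(+1.91) / 0.0592 = 64.5.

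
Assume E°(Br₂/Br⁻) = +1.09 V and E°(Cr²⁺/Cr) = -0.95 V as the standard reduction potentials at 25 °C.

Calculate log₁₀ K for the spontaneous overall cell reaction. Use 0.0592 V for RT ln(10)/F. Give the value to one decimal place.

Cathode: Br₂/Br⁻; anode: Cr²⁺/Cr. E°cell = +2.04 V, n = 2.
log K = nE°cell / 0.0592 = (2)(+2.04) / 0.0592 = 68.9.

68.9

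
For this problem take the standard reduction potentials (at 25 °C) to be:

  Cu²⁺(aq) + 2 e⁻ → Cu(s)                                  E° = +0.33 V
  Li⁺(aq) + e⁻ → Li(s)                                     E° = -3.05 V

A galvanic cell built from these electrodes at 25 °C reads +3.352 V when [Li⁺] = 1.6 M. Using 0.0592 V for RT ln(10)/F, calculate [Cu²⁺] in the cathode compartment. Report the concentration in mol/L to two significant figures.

Cu²⁺/Cu is the cathode, Li⁺/Li the anode: E°cell = +3.38 V, n = 2.
Overall reaction: Cu²⁺(aq) + 2 Li(s) → Cu(s) + 2 Li⁺(aq); Q = [Li⁺]^2/[Cu²⁺]^1.
From E = E° − (0.0592/n) log Q: log Q = (E° − E)·n/0.0592 = (+3.38 − (+3.352))·2/0.0592 = 0.9459.
So 1·log[Cu²⁺] = 2·log(1.6) − log Q = 0.4082 − (0.9459) = -0.5377; [Cu²⁺] = 10^(-0.5377) ≈ 0.29 M.

0.29 M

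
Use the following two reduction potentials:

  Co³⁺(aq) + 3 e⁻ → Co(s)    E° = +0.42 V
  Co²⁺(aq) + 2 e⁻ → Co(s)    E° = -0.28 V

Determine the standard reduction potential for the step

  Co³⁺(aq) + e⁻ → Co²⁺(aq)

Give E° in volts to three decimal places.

Sequential free energies add, so n₃E°₃ = n₁E°₁ + n₂E°₂.
With n₃ = 3, and the known step contributing 2×(-0.28) V, the unknown satisfies 1·E° = 3×(+0.42) − 2×(-0.28) = +1.820.
E° = +1.820 / 1 = +1.820 V.

+1.820 V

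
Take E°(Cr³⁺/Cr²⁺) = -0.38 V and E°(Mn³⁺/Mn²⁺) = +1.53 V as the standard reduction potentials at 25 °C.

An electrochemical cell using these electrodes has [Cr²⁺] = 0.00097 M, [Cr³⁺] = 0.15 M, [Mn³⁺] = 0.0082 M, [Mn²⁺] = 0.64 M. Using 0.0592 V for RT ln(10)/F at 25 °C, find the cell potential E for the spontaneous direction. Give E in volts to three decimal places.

+1.668 V

Mn³⁺/Mn²⁺ is the cathode (higher E°), Cr³⁺/Cr²⁺ the anode: E°cell = +1.53 − (-0.38) = +1.91 V, n = 1.
Overall: Mn³⁺(aq) + Cr²⁺(aq) → Mn²⁺(aq) + Cr³⁺(aq)
Q = [Mn²⁺]·[Cr³⁺] / ([Mn³⁺]·[Cr²⁺]); log Q = 4.082.
E = E° − (0.0592/n) log Q = +1.91 − (0.0592/1)(4.082) = +1.668 V.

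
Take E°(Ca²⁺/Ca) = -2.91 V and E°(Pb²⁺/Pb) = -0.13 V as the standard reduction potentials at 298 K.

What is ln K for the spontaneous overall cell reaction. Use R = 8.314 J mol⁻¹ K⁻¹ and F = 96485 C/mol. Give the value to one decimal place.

Cathode: Pb²⁺/Pb; anode: Ca²⁺/Ca. E°cell = (-0.13) − (-2.91) = +2.78 V, with n = 2.
ΔG° = −nFE° = −RT ln K, so ln K = nFE°/(RT) = (2)(96485)(+2.78) / ((8.314)(298)) = 216.525.

216.5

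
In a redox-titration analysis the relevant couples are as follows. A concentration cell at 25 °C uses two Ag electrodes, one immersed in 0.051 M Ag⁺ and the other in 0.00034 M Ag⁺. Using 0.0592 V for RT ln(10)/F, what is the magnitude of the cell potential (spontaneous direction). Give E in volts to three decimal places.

For a concentration cell E°cell = 0. The 0.051 M side is the cathode (reduction is favoured where [Ag⁺] is higher).
With n = 1, E = −(0.0592/1) log([Ag⁺]ₐₙ/[Ag⁺]꜀ₐₜ) = −(0.0592/1) log(0.00034/0.051) = −(0.0592/1)(-2.176) = +0.129 V.

+0.129 V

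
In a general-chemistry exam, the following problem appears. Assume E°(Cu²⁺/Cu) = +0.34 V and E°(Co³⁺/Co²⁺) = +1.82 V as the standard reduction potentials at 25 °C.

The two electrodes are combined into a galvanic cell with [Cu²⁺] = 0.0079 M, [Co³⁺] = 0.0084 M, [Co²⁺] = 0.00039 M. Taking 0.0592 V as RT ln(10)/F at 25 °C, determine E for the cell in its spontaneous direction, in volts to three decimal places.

Co³⁺/Co²⁺ is the cathode (higher E°), Cu²⁺/Cu the anode: E°cell = +1.82 − (+0.34) = +1.48 V, n = 2.
Overall: 2 Co³⁺(aq) + Cu(s) → 2 Co²⁺(aq) + Cu²⁺(aq)
Q = [Co²⁺]^2·[Cu²⁺] / ([Co³⁺]^2); log Q = -4.769.
E = E° − (0.0592/n) log Q = +1.48 − (0.0592/2)(-4.769) = +1.621 V.

+1.621 V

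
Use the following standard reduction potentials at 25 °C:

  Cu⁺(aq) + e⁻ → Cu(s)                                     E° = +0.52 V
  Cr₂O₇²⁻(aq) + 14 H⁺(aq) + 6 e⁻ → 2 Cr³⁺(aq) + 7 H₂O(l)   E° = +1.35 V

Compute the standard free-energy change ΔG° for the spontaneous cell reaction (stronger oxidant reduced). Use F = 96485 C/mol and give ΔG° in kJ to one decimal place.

Cr₂O₇²⁻/Cr³⁺ (E° = +1.35 V) is the cathode; Cu⁺/Cu (E° = +0.52 V) is the anode, so E°cell = +0.83 V.
Balancing electrons gives n = 6 (lcm of 6 and 1).
ΔG° = −nFE° = −(6)(96485)(+0.83) = -480,495 J = -480.5 kJ.

-480.5 kJ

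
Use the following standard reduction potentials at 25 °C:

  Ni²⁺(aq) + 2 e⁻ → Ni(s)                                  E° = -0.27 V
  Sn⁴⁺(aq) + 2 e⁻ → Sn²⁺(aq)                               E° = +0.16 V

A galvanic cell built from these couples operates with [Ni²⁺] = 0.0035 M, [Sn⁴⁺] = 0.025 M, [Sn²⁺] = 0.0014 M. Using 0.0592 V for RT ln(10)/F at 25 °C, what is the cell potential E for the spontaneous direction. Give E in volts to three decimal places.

+0.540 V

Sn⁴⁺/Sn²⁺ is the cathode (higher E°), Ni²⁺/Ni the anode: E°cell = +0.16 − (-0.27) = +0.43 V, n = 2.
Overall: Sn⁴⁺(aq) + Ni(s) → Sn²⁺(aq) + Ni²⁺(aq)
Q = [Sn²⁺]·[Ni²⁺] / ([Sn⁴⁺]); log Q = -3.708.
E = E° − (0.0592/n) log Q = +0.43 − (0.0592/2)(-3.708) = +0.540 V.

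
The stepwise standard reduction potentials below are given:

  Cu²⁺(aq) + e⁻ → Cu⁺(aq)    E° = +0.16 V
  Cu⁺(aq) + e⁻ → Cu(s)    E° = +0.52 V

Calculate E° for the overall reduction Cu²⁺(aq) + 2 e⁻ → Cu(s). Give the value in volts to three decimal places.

Since ΔG° = −nFE° is additive over sequential reductions, n₃E°₃ = n₁E°₁ + n₂E°₂.
E°₃ = (1×+0.16 + 1×+0.52) / 2 = (+0.680) / 2 = +0.340 V.

+0.340 V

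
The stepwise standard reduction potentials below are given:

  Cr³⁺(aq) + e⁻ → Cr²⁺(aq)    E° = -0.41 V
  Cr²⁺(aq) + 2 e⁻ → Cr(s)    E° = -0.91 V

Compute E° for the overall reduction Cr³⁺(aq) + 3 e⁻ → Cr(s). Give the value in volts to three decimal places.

-0.743 V

Adding the free-energy changes (−nFE°) of the two steps gives −n₃FE°₃ = −n₁FE°₁ − n₂FE°₂.
E°₃ = (1×-0.41 + 2×-0.91) / 3 = (-2.230) / 3 = -0.743 V.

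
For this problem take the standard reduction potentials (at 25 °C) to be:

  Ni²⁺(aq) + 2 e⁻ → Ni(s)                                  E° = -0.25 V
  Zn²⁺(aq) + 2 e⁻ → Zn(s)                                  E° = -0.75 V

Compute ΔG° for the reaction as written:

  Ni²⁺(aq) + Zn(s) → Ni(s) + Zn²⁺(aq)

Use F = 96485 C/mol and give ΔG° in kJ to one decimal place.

-96.5 kJ

As written, Ni²⁺/Ni is reduced (cathode) and Zn²⁺/Zn is oxidised (anode), so E°cell = (-0.25) − (-0.75) = +0.50 V.
Balancing electrons gives n = 2.
ΔG° = −nFE° = −(2)(96485)(+0.50) = -96,485 J = -96.5 kJ.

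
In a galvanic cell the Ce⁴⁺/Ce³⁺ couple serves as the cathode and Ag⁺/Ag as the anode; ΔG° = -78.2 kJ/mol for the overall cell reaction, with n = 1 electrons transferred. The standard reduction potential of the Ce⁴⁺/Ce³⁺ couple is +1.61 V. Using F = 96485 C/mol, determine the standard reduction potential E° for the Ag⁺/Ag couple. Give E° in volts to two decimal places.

+0.80 V

E°cell = −ΔG°/(nF) = −(-78.2×10³)/((1)(96485)) = +0.810 V.
Since Ce⁴⁺/Ce³⁺ is the cathode and Ag⁺/Ag the anode, E°cell = E°(Ce⁴⁺/Ce³⁺) − E°(Ag⁺/Ag).
So E°(Ag⁺/Ag) = E°(Ce⁴⁺/Ce³⁺) − E°cell = (+1.61) − (+0.810) = +0.80 V.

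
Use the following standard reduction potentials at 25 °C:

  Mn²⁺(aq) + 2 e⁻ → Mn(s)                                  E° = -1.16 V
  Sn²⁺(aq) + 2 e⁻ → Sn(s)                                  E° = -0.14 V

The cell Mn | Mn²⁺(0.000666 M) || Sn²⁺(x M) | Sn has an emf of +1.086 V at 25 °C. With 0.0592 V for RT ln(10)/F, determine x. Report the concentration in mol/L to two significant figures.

Sn²⁺/Sn is the cathode, Mn²⁺/Mn the anode: E°cell = +1.02 V, n = 2.
Overall reaction: Sn²⁺(aq) + Mn(s) → Sn(s) + Mn²⁺(aq); Q = [Mn²⁺]^1/[Sn²⁺]^1.
From E = E° − (0.0592/n) log Q: log Q = (E° − E)·n/0.0592 = (+1.02 − (+1.086))·2/0.0592 = -2.2297.
So 1·log[Sn²⁺] = 1·log(0.000666) − log Q = -3.1765 − (-2.2297) = -0.9468; [Sn²⁺] = 10^(-0.9468) ≈ 0.11 M.

0.11 M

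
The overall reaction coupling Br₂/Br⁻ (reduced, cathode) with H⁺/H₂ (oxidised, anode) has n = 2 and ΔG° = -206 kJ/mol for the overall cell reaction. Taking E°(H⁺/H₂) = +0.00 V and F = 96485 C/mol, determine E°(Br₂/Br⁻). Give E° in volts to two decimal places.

+1.07 V

E°cell = −ΔG°/(nF) = −(-206×10³)/((2)(96485)) = +1.068 V.
Since Br₂/Br⁻ is the cathode and H⁺/H₂ the anode, E°cell = E°(Br₂/Br⁻) − E°(H⁺/H₂).
So E°(Br₂/Br⁻) = E°cell + E°(H⁺/H₂) = +1.068 + (+0.00) = +1.07 V.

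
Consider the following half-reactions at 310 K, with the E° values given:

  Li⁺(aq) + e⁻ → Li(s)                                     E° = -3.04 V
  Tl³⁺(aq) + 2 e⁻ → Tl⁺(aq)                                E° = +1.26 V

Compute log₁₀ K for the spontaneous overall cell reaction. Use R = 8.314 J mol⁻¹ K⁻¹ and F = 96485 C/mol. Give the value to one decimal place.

Cathode: Tl³⁺/Tl⁺; anode: Li⁺/Li. E°cell = (+1.26) − (-3.04) = +4.30 V, with n = 2.
ΔG° = −nFE° = −RT ln K, so ln K = nFE°/(RT) = (2)(96485)(+4.30) / ((8.314)(310)) = 321.949.
log₁₀ K = 321.949 / ln 10 = 139.8.

139.8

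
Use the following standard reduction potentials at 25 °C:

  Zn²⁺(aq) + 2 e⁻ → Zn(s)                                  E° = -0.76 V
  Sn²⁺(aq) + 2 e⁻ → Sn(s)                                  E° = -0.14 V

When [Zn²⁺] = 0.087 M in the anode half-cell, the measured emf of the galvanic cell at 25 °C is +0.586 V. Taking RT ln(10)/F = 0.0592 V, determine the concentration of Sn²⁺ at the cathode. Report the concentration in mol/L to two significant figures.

0.0062 M

Sn²⁺/Sn is the cathode, Zn²⁺/Zn the anode: E°cell = +0.62 V, n = 2.
Overall reaction: Sn²⁺(aq) + Zn(s) → Sn(s) + Zn²⁺(aq); Q = [Zn²⁺]^1/[Sn²⁺]^1.
From E = E° − (0.0592/n) log Q: log Q = (E° − E)·n/0.0592 = (+0.62 − (+0.586))·2/0.0592 = 1.1486.
So 1·log[Sn²⁺] = 1·log(0.087) − log Q = -1.0605 − (1.1486) = -2.2091; [Sn²⁺] = 10^(-2.2091) ≈ 0.0062 M.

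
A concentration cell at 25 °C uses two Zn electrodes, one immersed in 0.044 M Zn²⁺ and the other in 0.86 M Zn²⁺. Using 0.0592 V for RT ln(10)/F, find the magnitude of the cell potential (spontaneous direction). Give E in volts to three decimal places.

+0.038 V

For a concentration cell E°cell = 0. The 0.86 M side is the cathode (reduction is favoured where [Zn²⁺] is higher).
With n = 2, E = −(0.0592/2) log([Zn²⁺]ₐₙ/[Zn²⁺]꜀ₐₜ) = −(0.0592/2) log(0.044/0.86) = −(0.0592/2)(-1.291) = +0.038 V.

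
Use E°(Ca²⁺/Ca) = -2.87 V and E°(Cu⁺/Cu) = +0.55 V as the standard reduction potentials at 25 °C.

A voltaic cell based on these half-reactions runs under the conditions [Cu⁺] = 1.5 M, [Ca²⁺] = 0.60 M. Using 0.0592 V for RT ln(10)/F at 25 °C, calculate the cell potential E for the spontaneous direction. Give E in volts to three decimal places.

+3.437 V

Cu⁺/Cu is the cathode (higher E°), Ca²⁺/Ca the anode: E°cell = +0.55 − (-2.87) = +3.42 V, n = 2.
Overall: 2 Cu⁺(aq) + Ca(s) → 2 Cu(s) + Ca²⁺(aq)
Q = [Ca²⁺] / ([Cu⁺]^2); log Q = -0.574.
E = E° − (0.0592/n) log Q = +3.42 − (0.0592/2)(-0.574) = +3.437 V.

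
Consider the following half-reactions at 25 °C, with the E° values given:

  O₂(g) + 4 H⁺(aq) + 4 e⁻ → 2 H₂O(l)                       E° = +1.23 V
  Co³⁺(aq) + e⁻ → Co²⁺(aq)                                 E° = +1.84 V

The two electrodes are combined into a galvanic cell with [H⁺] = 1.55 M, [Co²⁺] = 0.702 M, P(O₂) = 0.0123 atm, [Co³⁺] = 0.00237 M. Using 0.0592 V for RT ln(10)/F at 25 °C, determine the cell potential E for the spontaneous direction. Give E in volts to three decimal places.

Co³⁺/Co²⁺ is the cathode (higher E°), O₂/H₂O the anode: E°cell = +1.84 − (+1.23) = +0.61 V, n = 4.
Overall: 4 Co³⁺(aq) + 2 H₂O(l) → 4 Co²⁺(aq) + O₂(g) + 4 H⁺(aq)
Q = [Co²⁺]^4·P(O₂)·[H⁺]^4 / ([Co³⁺]^4); log Q = 8.738.
E = E° − (0.0592/n) log Q = +0.61 − (0.0592/4)(8.738) = +0.481 V.

+0.481 V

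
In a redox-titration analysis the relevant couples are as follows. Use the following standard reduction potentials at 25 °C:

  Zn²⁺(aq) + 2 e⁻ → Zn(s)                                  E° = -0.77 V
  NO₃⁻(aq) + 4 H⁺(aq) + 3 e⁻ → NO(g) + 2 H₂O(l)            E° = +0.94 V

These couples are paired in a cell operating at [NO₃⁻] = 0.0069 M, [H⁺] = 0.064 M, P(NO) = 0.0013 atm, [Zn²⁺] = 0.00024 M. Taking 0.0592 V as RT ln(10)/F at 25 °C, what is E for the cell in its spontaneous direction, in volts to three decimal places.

+1.737 V

NO₃⁻/NO is the cathode (higher E°), Zn²⁺/Zn the anode: E°cell = +0.94 − (-0.77) = +1.71 V, n = 6.
Overall: 2 NO₃⁻(aq) + 8 H⁺(aq) + 3 Zn(s) → 2 NO(g) + 4 H₂O(l) + 3 Zn²⁺(aq)
Q = P(NO)^2·[Zn²⁺]^3 / ([NO₃⁻]^2·[H⁺]^8); log Q = -2.759.
E = E° − (0.0592/n) log Q = +1.71 − (0.0592/6)(-2.759) = +1.737 V.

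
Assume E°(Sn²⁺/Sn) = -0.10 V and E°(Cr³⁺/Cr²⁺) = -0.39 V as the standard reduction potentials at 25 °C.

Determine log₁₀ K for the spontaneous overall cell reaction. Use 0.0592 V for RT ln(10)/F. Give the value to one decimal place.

9.8

Cathode: Sn²⁺/Sn; anode: Cr³⁺/Cr²⁺. E°cell = +0.29 V, n = 2.
log K = nE°cell / 0.0592 = (2)(+0.29) / 0.0592 = 9.8.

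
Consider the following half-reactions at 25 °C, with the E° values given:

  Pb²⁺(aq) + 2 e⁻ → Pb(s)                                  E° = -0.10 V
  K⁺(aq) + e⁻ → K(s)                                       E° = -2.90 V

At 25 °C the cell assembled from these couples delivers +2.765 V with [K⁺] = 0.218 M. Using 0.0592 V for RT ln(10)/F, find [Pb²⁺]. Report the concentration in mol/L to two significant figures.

0.0031 M

Pb²⁺/Pb is the cathode, K⁺/K the anode: E°cell = +2.80 V, n = 2.
Overall reaction: Pb²⁺(aq) + 2 K(s) → Pb(s) + 2 K⁺(aq); Q = [K⁺]^2/[Pb²⁺]^1.
From E = E° − (0.0592/n) log Q: log Q = (E° − E)·n/0.0592 = (+2.80 − (+2.765))·2/0.0592 = 1.1824.
So 1·log[Pb²⁺] = 2·log(0.218) − log Q = -1.3231 − (1.1824) = -2.5055; [Pb²⁺] = 10^(-2.5055) ≈ 0.0031 M.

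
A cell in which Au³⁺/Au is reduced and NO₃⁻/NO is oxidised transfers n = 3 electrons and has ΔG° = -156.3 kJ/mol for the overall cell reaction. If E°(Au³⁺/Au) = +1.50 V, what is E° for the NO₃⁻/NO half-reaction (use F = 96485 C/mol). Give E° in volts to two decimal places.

+0.96 V

E°cell = −ΔG°/(nF) = −(-156.3×10³)/((3)(96485)) = +0.540 V.
Since Au³⁺/Au is the cathode and NO₃⁻/NO the anode, E°cell = E°(Au³⁺/Au) − E°(NO₃⁻/NO).
So E°(NO₃⁻/NO) = E°(Au³⁺/Au) − E°cell = (+1.50) − (+0.540) = +0.96 V.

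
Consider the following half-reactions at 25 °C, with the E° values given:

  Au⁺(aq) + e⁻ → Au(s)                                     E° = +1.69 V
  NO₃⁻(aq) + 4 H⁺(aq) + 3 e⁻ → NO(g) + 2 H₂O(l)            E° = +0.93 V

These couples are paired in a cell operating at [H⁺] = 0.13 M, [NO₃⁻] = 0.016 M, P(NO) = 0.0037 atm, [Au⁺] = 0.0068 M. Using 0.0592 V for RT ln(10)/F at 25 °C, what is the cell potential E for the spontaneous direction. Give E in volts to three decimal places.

+0.689 V

Au⁺/Au is the cathode (higher E°), NO₃⁻/NO the anode: E°cell = +1.69 − (+0.93) = +0.76 V, n = 3.
Overall: 3 Au⁺(aq) + NO(g) + 2 H₂O(l) → 3 Au(s) + NO₃⁻(aq) + 4 H⁺(aq)
Q = [NO₃⁻]·[H⁺]^4 / ([Au⁺]^3·P(NO)); log Q = 3.594.
E = E° − (0.0592/n) log Q = +0.76 − (0.0592/3)(3.594) = +0.689 V.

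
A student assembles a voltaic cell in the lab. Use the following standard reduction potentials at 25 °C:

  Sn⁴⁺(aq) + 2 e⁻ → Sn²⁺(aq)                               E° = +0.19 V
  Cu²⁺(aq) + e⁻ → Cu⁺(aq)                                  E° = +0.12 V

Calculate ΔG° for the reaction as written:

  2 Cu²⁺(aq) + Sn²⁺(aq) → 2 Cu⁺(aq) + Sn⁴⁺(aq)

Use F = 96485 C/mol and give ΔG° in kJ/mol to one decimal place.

+13.5 kJ/mol

As written, Cu²⁺/Cu⁺ is reduced (cathode) and Sn⁴⁺/Sn²⁺ is oxidised (anode), so E°cell = (+0.12) − (+0.19) = -0.07 V.
Balancing electrons gives n = 2.
ΔG° = −nFE° = −(2)(96485)(-0.07) = 13,508 J = +13.5 kJ/mol.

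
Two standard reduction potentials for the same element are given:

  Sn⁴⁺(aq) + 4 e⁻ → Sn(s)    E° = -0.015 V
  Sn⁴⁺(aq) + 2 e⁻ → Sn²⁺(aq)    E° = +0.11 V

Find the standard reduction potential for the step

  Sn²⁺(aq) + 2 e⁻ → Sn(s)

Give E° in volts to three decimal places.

Sequential free energies add, so n₃E°₃ = n₁E°₁ + n₂E°₂.
With n₃ = 4, and the known step contributing 2×(+0.11) V, the unknown satisfies 2·E° = 4×(-0.015) − 2×(+0.11) = -0.280.
E° = -0.280 / 2 = -0.140 V.

-0.140 V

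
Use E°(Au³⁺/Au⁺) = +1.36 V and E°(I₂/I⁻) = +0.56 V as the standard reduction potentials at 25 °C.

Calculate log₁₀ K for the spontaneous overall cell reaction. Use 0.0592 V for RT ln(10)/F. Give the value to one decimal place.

27.0

Cathode: Au³⁺/Au⁺; anode: I₂/I⁻. E°cell = +0.80 V, n = 2.
log K = nE°cell / 0.0592 = (2)(+0.80) / 0.0592 = 27.0.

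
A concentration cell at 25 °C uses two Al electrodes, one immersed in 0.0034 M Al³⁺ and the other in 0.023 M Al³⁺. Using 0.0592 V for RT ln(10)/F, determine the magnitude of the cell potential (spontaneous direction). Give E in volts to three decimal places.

For a concentration cell E°cell = 0. The 0.023 M side is the cathode (reduction is favoured where [Al³⁺] is higher).
With n = 3, E = −(0.0592/3) log([Al³⁺]ₐₙ/[Al³⁺]꜀ₐₜ) = −(0.0592/3) log(0.0034/0.023) = −(0.0592/3)(-0.830) = +0.016 V.

+0.016 V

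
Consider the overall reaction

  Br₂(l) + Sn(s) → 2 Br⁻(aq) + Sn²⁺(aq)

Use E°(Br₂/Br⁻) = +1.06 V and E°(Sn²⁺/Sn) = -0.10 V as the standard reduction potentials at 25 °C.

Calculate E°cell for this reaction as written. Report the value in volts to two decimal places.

The Br₂/Br⁻ couple has the higher reduction potential, so it is the cathode; Sn²⁺/Sn is oxidised at the anode.
E°cell = E°(cathode) − E°(anode) = (+1.06) − (-0.10) = +1.16 V.
Since E°cell > 0, the reaction is spontaneous under standard conditions.

+1.16 V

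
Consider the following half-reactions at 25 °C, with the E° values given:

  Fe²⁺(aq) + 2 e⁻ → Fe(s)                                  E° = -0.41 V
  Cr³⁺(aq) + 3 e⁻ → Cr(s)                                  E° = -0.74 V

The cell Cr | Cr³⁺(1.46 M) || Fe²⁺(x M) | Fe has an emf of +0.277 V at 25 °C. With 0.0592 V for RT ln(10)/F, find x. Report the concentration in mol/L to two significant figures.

0.021 M

Fe²⁺/Fe is the cathode, Cr³⁺/Cr the anode: E°cell = +0.33 V, n = 6.
Overall reaction: 3 Fe²⁺(aq) + 2 Cr(s) → 3 Fe(s) + 2 Cr³⁺(aq); Q = [Cr³⁺]^2/[Fe²⁺]^3.
From E = E° − (0.0592/n) log Q: log Q = (E° − E)·n/0.0592 = (+0.33 − (+0.277))·6/0.0592 = 5.3716.
So 3·log[Fe²⁺] = 2·log(1.46) − log Q = 0.3287 − (5.3716) = -5.0429; log[Fe²⁺] = -5.0429 / 3 = -1.6810; [Fe²⁺] = 10^(-1.6810) ≈ 0.021 M.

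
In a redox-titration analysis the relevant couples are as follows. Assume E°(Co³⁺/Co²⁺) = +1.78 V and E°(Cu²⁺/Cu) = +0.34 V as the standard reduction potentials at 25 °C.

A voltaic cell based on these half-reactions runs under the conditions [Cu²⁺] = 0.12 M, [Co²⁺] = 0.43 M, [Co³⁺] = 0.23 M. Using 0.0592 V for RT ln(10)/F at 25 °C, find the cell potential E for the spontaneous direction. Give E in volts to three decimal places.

Co³⁺/Co²⁺ is the cathode (higher E°), Cu²⁺/Cu the anode: E°cell = +1.78 − (+0.34) = +1.44 V, n = 2.
Overall: 2 Co³⁺(aq) + Cu(s) → 2 Co²⁺(aq) + Cu²⁺(aq)
Q = [Co²⁺]^2·[Cu²⁺] / ([Co³⁺]^2); log Q = -0.377.
E = E° − (0.0592/n) log Q = +1.44 − (0.0592/2)(-0.377) = +1.451 V.

+1.451 V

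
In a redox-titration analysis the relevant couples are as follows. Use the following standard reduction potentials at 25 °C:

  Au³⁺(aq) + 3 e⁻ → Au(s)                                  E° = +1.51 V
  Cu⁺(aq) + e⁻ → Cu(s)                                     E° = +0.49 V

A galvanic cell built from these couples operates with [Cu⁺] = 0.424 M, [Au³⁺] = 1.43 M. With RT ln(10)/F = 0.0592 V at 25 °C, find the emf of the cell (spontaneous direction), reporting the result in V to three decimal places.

Au³⁺/Au is the cathode (higher E°), Cu⁺/Cu the anode: E°cell = +1.51 − (+0.49) = +1.02 V, n = 3.
Overall: Au³⁺(aq) + 3 Cu(s) → Au(s) + 3 Cu⁺(aq)
Q = [Cu⁺]^3 / ([Au³⁺]); log Q = -1.273.
E = E° − (0.0592/n) log Q = +1.02 − (0.0592/3)(-1.273) = +1.045 V.

+1.045 V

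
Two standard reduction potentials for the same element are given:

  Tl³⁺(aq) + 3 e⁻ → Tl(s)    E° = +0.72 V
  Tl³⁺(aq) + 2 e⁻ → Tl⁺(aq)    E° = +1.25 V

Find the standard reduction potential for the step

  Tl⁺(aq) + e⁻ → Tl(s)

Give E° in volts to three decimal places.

Sequential free energies add, so n₃E°₃ = n₁E°₁ + n₂E°₂.
With n₃ = 3, and the known step contributing 2×(+1.25) V, the unknown satisfies 1·E° = 3×(+0.72) − 2×(+1.25) = -0.340.
E° = -0.340 / 1 = -0.340 V.

-0.340 V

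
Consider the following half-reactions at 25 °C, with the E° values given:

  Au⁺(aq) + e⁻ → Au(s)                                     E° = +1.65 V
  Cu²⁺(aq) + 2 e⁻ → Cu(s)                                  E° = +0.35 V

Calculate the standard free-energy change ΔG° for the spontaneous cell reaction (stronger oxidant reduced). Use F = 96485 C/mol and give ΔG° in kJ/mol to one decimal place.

-250.9 kJ/mol

Au⁺/Au (E° = +1.65 V) is the cathode; Cu²⁺/Cu (E° = +0.35 V) is the anode, so E°cell = +1.30 V.
Balancing electrons gives n = 2 (lcm of 1 and 2).
ΔG° = −nFE° = −(2)(96485)(+1.30) = -250,861 J = -250.9 kJ/mol.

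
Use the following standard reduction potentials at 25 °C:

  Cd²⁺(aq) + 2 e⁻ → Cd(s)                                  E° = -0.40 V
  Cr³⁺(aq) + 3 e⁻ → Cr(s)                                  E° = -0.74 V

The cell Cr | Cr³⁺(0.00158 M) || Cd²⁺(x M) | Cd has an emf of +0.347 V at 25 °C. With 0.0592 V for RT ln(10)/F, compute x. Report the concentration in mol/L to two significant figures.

Cd²⁺/Cd is the cathode, Cr³⁺/Cr the anode: E°cell = +0.34 V, n = 6.
Overall reaction: 3 Cd²⁺(aq) + 2 Cr(s) → 3 Cd(s) + 2 Cr³⁺(aq); Q = [Cr³⁺]^2/[Cd²⁺]^3.
From E = E° − (0.0592/n) log Q: log Q = (E° − E)·n/0.0592 = (+0.34 − (+0.347))·6/0.0592 = -0.7095.
So 3·log[Cd²⁺] = 2·log(0.00158) − log Q = -5.6027 − (-0.7095) = -4.8932; log[Cd²⁺] = -4.8932 / 3 = -1.6311; [Cd²⁺] = 10^(-1.6311) ≈ 0.023 M.

0.023 M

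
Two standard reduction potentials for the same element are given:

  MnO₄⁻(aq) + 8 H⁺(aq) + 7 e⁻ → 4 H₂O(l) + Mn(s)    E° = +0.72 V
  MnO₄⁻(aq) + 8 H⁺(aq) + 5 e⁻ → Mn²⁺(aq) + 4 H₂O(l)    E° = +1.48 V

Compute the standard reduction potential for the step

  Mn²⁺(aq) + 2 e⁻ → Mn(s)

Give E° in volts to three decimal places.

-1.180 V

Sequential free energies add, so n₃E°₃ = n₁E°₁ + n₂E°₂.
With n₃ = 7, and the known step contributing 5×(+1.48) V, the unknown satisfies 2·E° = 7×(+0.72) − 5×(+1.48) = -2.360.
E° = -2.360 / 2 = -1.180 V.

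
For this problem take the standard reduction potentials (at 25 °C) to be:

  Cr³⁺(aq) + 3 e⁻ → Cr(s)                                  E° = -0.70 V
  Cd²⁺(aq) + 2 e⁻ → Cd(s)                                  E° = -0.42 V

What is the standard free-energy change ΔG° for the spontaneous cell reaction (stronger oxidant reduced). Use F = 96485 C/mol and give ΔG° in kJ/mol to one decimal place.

-162.1 kJ/mol

Cd²⁺/Cd (E° = -0.42 V) is the cathode; Cr³⁺/Cr (E° = -0.70 V) is the anode, so E°cell = +0.28 V.
Balancing electrons gives n = 6 (lcm of 2 and 3).
ΔG° = −nFE° = −(6)(96485)(+0.28) = -162,095 J = -162.1 kJ/mol.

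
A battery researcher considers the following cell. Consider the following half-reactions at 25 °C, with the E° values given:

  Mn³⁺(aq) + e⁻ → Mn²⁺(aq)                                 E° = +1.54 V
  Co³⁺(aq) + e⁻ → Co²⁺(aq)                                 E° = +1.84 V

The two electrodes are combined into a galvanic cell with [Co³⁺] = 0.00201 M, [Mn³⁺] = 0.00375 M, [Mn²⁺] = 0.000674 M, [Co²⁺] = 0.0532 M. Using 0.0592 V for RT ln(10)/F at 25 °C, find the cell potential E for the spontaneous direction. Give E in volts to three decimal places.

Co³⁺/Co²⁺ is the cathode (higher E°), Mn³⁺/Mn²⁺ the anode: E°cell = +1.84 − (+1.54) = +0.30 V, n = 1.
Overall: Co³⁺(aq) + Mn²⁺(aq) → Co²⁺(aq) + Mn³⁺(aq)
Q = [Co²⁺]·[Mn³⁺] / ([Co³⁺]·[Mn²⁺]); log Q = 2.168.
E = E° − (0.0592/n) log Q = +0.30 − (0.0592/1)(2.168) = +0.172 V.

+0.172 V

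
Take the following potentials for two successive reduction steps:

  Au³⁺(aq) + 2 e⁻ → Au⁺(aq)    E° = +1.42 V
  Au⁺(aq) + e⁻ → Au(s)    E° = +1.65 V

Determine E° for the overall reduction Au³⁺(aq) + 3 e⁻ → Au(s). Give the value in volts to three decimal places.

+1.497 V

Since ΔG° = −nFE° is additive over sequential reductions, n₃E°₃ = n₁E°₁ + n₂E°₂.
E°₃ = (2×+1.42 + 1×+1.65) / 3 = (+4.490) / 3 = +1.497 V.
E° values themselves are not directly additive — weighting by electron count is essential.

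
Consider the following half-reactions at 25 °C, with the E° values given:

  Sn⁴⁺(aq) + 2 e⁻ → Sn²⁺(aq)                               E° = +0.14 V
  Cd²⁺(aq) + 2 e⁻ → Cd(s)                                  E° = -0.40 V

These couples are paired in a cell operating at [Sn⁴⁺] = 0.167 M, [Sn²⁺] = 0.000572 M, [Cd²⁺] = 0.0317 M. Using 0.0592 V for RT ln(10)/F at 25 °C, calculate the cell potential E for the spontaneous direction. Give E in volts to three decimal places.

Sn⁴⁺/Sn²⁺ is the cathode (higher E°), Cd²⁺/Cd the anode: E°cell = +0.14 − (-0.40) = +0.54 V, n = 2.
Overall: Sn⁴⁺(aq) + Cd(s) → Sn²⁺(aq) + Cd²⁺(aq)
Q = [Sn²⁺]·[Cd²⁺] / ([Sn⁴⁺]); log Q = -3.964.
E = E° − (0.0592/n) log Q = +0.54 − (0.0592/2)(-3.964) = +0.657 V.

+0.657 V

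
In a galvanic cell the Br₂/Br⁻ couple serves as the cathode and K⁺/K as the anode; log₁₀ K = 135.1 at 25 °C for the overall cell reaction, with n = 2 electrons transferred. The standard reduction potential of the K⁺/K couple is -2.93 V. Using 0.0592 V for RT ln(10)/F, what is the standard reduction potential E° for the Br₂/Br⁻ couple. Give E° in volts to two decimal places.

E°cell = (0.0592/n)·log K = (0.0592/2)(135.1) = +3.999 V.
Since Br₂/Br⁻ is the cathode and K⁺/K the anode, E°cell = E°(Br₂/Br⁻) − E°(K⁺/K).
So E°(Br₂/Br⁻) = E°cell + E°(K⁺/K) = +3.999 + (-2.93) = +1.07 V.

+1.07 V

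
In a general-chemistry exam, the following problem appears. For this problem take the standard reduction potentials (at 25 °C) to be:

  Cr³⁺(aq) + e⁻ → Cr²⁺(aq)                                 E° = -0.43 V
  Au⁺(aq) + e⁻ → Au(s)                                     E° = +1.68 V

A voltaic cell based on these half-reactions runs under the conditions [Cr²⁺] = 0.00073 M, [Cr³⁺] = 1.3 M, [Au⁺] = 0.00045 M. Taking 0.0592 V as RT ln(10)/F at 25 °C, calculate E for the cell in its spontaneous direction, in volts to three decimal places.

+1.719 V

Au⁺/Au is the cathode (higher E°), Cr³⁺/Cr²⁺ the anode: E°cell = +1.68 − (-0.43) = +2.11 V, n = 1.
Overall: Au⁺(aq) + Cr²⁺(aq) → Au(s) + Cr³⁺(aq)
Q = [Cr³⁺] / ([Au⁺]·[Cr²⁺]); log Q = 6.597.
E = E° − (0.0592/n) log Q = +2.11 − (0.0592/1)(6.597) = +1.719 V.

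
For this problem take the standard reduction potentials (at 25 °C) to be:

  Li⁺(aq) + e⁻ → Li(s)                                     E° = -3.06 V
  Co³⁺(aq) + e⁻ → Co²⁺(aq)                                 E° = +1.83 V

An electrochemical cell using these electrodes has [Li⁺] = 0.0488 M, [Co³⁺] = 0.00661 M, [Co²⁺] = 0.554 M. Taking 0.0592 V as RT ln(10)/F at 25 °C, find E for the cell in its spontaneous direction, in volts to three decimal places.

Co³⁺/Co²⁺ is the cathode (higher E°), Li⁺/Li the anode: E°cell = +1.83 − (-3.06) = +4.89 V, n = 1.
Overall: Co³⁺(aq) + Li(s) → Co²⁺(aq) + Li⁺(aq)
Q = [Co²⁺]·[Li⁺] / ([Co³⁺]); log Q = 0.612.
E = E° − (0.0592/n) log Q = +4.89 − (0.0592/1)(0.612) = +4.854 V.

+4.854 V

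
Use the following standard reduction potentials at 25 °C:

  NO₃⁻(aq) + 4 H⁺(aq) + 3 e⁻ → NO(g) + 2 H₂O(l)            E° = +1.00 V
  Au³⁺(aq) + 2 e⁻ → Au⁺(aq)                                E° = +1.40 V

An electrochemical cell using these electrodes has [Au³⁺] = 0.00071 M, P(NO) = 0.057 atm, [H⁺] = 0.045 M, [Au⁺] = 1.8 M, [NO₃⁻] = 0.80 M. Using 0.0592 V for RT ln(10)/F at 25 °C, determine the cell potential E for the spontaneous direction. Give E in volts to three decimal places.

Au³⁺/Au⁺ is the cathode (higher E°), NO₃⁻/NO the anode: E°cell = +1.40 − (+1.00) = +0.40 V, n = 6.
Overall: 3 Au³⁺(aq) + 2 NO(g) + 4 H₂O(l) → 3 Au⁺(aq) + 2 NO₃⁻(aq) + 8 H⁺(aq)
Q = [Au⁺]^3·[NO₃⁻]^2·[H⁺]^8 / ([Au³⁺]^3·P(NO)^2); log Q = 1.732.
E = E° − (0.0592/n) log Q = +0.40 − (0.0592/6)(1.732) = +0.383 V.

+0.383 V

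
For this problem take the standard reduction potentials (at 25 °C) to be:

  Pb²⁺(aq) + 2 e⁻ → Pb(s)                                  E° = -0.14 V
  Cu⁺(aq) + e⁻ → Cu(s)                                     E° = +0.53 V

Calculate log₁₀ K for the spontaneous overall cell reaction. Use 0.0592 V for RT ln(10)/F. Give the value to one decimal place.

Cathode: Cu⁺/Cu; anode: Pb²⁺/Pb. E°cell = +0.67 V, n = 2.
log K = nE°cell / 0.0592 = (2)(+0.67) / 0.0592 = 22.6.

22.6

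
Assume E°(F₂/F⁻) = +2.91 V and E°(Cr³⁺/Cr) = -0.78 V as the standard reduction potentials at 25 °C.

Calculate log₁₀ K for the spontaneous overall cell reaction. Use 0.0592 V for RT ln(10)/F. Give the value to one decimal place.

Cathode: F₂/F⁻; anode: Cr³⁺/Cr. E°cell = +3.69 V, n = 6.
log K = nE°cell / 0.0592 = (6)(+3.69) / 0.0592 = 374.0.

374.0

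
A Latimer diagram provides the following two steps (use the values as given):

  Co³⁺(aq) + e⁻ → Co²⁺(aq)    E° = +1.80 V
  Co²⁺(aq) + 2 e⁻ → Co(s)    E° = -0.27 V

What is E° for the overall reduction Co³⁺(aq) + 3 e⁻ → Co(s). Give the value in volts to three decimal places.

Since ΔG° = −nFE° is additive over sequential reductions, n₃E°₃ = n₁E°₁ + n₂E°₂.
E°₃ = (1×+1.80 + 2×-0.27) / 3 = (+1.260) / 3 = +0.420 V.

+0.420 V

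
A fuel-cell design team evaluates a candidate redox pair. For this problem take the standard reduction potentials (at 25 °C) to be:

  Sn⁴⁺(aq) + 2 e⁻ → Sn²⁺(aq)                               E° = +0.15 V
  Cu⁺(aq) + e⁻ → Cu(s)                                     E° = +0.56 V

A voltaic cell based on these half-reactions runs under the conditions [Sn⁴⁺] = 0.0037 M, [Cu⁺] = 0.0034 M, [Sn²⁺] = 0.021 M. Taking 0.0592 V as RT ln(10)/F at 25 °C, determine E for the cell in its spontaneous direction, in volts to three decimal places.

Cu⁺/Cu is the cathode (higher E°), Sn⁴⁺/Sn²⁺ the anode: E°cell = +0.56 − (+0.15) = +0.41 V, n = 2.
Overall: 2 Cu⁺(aq) + Sn²⁺(aq) → 2 Cu(s) + Sn⁴⁺(aq)
Q = [Sn⁴⁺] / ([Cu⁺]^2·[Sn²⁺]); log Q = 4.183.
E = E° − (0.0592/n) log Q = +0.41 − (0.0592/2)(4.183) = +0.286 V.

+0.286 V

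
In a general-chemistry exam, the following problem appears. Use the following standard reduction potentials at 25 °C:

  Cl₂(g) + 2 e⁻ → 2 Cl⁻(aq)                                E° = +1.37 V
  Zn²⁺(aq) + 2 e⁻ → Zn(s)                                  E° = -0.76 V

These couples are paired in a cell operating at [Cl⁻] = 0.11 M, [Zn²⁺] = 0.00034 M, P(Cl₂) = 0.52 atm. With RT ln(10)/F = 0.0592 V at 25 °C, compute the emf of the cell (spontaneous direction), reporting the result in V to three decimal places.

Cl₂/Cl⁻ is the cathode (higher E°), Zn²⁺/Zn the anode: E°cell = +1.37 − (-0.76) = +2.13 V, n = 2.
Overall: Cl₂(g) + Zn(s) → 2 Cl⁻(aq) + Zn²⁺(aq)
Q = [Cl⁻]^2·[Zn²⁺] / (P(Cl₂)); log Q = -5.102.
E = E° − (0.0592/n) log Q = +2.13 − (0.0592/2)(-5.102) = +2.281 V.

+2.281 V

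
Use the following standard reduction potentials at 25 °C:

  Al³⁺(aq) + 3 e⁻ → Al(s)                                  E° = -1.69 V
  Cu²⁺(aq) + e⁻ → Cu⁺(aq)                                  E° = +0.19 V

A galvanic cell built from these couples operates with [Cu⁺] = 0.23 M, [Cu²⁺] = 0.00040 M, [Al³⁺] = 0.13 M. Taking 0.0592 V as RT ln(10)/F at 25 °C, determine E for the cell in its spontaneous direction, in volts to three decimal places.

Cu²⁺/Cu⁺ is the cathode (higher E°), Al³⁺/Al the anode: E°cell = +0.19 − (-1.69) = +1.88 V, n = 3.
Overall: 3 Cu²⁺(aq) + Al(s) → 3 Cu⁺(aq) + Al³⁺(aq)
Q = [Cu⁺]^3·[Al³⁺] / ([Cu²⁺]^3); log Q = 7.393.
E = E° − (0.0592/n) log Q = +1.88 − (0.0592/3)(7.393) = +1.734 V.

+1.734 V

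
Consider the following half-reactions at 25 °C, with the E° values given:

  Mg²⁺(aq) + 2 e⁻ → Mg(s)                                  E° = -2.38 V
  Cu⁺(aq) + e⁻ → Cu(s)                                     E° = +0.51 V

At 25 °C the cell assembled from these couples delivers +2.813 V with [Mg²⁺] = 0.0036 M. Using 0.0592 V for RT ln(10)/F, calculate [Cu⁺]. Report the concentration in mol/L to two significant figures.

0.0030 M

Cu⁺/Cu is the cathode, Mg²⁺/Mg the anode: E°cell = +2.89 V, n = 2.
Overall reaction: 2 Cu⁺(aq) + Mg(s) → 2 Cu(s) + Mg²⁺(aq); Q = [Mg²⁺]^1/[Cu⁺]^2.
From E = E° − (0.0592/n) log Q: log Q = (E° − E)·n/0.0592 = (+2.89 − (+2.813))·2/0.0592 = 2.6014.
So 2·log[Cu⁺] = 1·log(0.0036) − log Q = -2.4437 − (2.6014) = -5.0451; log[Cu⁺] = -5.0451 / 2 = -2.5225; [Cu⁺] = 10^(-2.5225) ≈ 0.0030 M.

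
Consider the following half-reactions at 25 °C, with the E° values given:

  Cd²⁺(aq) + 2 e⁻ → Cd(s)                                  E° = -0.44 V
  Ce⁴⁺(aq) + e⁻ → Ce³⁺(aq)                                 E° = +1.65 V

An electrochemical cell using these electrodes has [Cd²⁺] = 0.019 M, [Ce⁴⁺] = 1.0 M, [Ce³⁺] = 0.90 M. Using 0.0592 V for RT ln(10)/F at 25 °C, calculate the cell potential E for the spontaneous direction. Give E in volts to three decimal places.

Ce⁴⁺/Ce³⁺ is the cathode (higher E°), Cd²⁺/Cd the anode: E°cell = +1.65 − (-0.44) = +2.09 V, n = 2.
Overall: 2 Ce⁴⁺(aq) + Cd(s) → 2 Ce³⁺(aq) + Cd²⁺(aq)
Q = [Ce³⁺]^2·[Cd²⁺] / ([Ce⁴⁺]^2); log Q = -1.813.
E = E° − (0.0592/n) log Q = +2.09 − (0.0592/2)(-1.813) = +2.144 V.

+2.144 V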